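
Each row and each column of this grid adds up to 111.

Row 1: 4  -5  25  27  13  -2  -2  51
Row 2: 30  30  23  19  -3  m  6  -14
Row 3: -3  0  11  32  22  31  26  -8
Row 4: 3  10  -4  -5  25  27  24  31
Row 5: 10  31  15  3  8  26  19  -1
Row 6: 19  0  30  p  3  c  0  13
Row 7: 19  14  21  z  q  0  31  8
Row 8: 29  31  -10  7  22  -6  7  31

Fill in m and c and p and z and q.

The known cells in row 2 total 91, leaving 111 − 91 = 20 for the blank.
The known cells in column 6 total 96, leaving 111 − 96 = 15 for the blank.
The known cells in column 5 total 90, leaving 111 − 90 = 21 for the blank.
The known cells in row 6 total 80, leaving 111 − 80 = 31 for the blank.
The known cells in row 7 total 114, leaving 111 − 114 = -3 for the blank.

m = 20, c = 15, p = 31, z = -3, q = 21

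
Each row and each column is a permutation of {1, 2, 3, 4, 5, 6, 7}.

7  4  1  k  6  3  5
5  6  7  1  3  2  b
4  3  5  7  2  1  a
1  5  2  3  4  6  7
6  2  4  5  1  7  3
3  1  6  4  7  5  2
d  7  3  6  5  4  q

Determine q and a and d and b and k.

q = 1, a = 6, d = 2, b = 4, k = 2

For row 1, column 4: row 1 already has {1, 3, 4, 5, 6, 7}; that leaves 2.
For row 3, column 7: row 3 already has {1, 2, 3, 4, 5, 7}; that leaves 6.
Cell (7,1): column 1 already has {1, 3, 4, 5, 6, 7} → 2.
Cell (7,7): row 7 already has {2, 3, 4, 5, 6, 7} → 1.
Cell (2,7): row 2 already has {1, 2, 3, 5, 6, 7} → 4.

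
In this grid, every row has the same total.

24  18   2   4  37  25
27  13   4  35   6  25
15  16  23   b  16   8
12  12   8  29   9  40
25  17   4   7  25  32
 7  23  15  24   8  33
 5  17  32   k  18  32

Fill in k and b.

Rows 2 and 6 both add up to 110, so every row sums to 110.
Row 7: 5 + 17 + 32 + 18 + 32 = 104, so the missing entry is 110 − 104 = 6.
Row 3: 15 + 16 + 23 + 16 + 8 = 78, so the missing entry is 110 − 78 = 32.

k = 6, b = 32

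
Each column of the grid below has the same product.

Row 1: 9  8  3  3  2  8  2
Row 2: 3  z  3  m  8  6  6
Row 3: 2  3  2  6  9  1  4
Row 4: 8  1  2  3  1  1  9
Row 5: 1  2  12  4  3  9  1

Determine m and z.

m = 2, z = 9

Columns 1 and 5 each multiply to 432, so every column has product 432.
Column 4: 3×6×3×4 = 216, so the missing entry is 432 ÷ 216 = 2.
Column 2: 8×3×1×2 = 48, so the missing entry is 432 ÷ 48 = 9.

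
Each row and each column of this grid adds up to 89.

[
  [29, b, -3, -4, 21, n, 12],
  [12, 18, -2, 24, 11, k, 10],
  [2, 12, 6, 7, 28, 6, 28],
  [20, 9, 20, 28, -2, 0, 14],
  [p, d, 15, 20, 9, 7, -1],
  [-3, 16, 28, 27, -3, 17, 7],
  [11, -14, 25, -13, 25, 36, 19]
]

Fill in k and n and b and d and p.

Column 1 has 29 + 12 + 2 + 20 − 3 + 11 = 71; the blank must be 89 − 71 = 18.
Row 2 has 12 + 18 − 2 + 24 + 11 + 10 = 73; the blank must be 89 − 73 = 16.
Column 6 has 16 + 6 + 0 + 7 + 17 + 36 = 82; the blank must be 89 − 82 = 7.
Row 1 has 29 − 3 − 4 + 21 + 7 + 12 = 62; the blank must be 89 − 62 = 27.
Row 5 has 18 + 15 + 20 + 9 + 7 − 1 = 68; the blank must be 89 − 68 = 21.

k = 16, n = 7, b = 27, d = 21, p = 18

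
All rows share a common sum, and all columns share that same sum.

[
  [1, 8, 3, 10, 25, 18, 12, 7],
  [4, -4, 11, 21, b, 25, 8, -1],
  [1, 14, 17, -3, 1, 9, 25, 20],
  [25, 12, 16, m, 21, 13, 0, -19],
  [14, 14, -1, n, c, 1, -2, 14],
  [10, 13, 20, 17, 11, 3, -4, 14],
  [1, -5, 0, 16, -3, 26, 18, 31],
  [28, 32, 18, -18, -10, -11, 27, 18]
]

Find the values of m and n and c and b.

Rows 1 and 3 both sum to 84, so that's the common total.
Row 4 has 25 + 12 + 16 + 21 + 13 + 0 − 19 = 68; the blank must be 84 − 68 = 16.
Row 2 has 4 − 4 + 11 + 21 + 25 + 8 − 1 = 64; the blank must be 84 − 64 = 20.
Column 5 has 25 + 20 + 1 + 21 + 11 − 3 − 10 = 65; the blank must be 84 − 65 = 19.
Row 5 has 14 + 14 − 1 + 19 + 1 − 2 + 14 = 59; the blank must be 84 − 59 = 25.

m = 16, n = 25, c = 19, b = 20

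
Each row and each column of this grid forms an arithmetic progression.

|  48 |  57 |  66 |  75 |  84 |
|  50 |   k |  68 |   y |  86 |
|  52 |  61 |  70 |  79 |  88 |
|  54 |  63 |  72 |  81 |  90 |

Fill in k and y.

Along each row the entries change by 9 per step; down each column they change by 2.
Row 2: from 50 at column 1, stepping by 9 to column 2 gives 59.
Row 2: from 50 at column 1, stepping by 9 to column 4 gives 77.

k = 59, y = 77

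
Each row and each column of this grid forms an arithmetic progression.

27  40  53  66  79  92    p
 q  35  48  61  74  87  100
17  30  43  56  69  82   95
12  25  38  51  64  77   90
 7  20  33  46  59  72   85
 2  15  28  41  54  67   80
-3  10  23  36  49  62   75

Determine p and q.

Along each row the entries change by 13 per step; down each column they change by -5.
Row 1: from 27 at column 1, stepping by 13 to column 7 gives 105.
Row 2: from 35 at column 2, stepping by 13 to column 1 gives 22.

p = 105, q = 22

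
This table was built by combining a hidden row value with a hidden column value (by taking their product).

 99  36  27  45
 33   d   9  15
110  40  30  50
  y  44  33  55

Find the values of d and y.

Each row is a constant multiple of every other row — this is a multiplication table with the headers hidden.
Row 2 is 15/45 = 1/3 times row 1, so its entry in column 2 is 36 × 1/3 = 12.
Row 4 is 55/45 = 11/9 times row 1, so its entry in column 1 is 99 × 11/9 = 121.

d = 12, y = 121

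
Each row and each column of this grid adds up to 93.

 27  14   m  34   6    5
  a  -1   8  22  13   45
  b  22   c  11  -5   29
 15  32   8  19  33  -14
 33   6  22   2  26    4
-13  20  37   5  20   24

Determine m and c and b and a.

Row 2: -1 + 8 + 22 + 13 + 45 = 87, so its missing entry is 93 − 87 = 6.
Row 1: 27 + 14 + 34 + 6 + 5 = 86, so its missing entry is 93 − 86 = 7.
Column 1: 27 + 6 + 15 + 33 − 13 = 68, so its missing entry is 93 − 68 = 25.
Row 3: 25 + 22 + 11 − 5 + 29 = 82, so its missing entry is 93 − 82 = 11.

m = 7, c = 11, b = 25, a = 6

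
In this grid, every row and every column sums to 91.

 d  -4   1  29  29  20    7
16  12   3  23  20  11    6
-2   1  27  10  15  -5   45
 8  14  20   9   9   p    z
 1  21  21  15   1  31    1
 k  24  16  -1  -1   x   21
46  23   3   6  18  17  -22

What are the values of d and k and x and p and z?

Row 1: -4 + 1 + 29 + 29 + 20 + 7 = 82, so its missing entry is 91 − 82 = 9.
Column 1: 9 + 16 − 2 + 8 + 1 + 46 = 78, so its missing entry is 91 − 78 = 13.
Row 6: 13 + 24 + 16 − 1 − 1 + 21 = 72, so its missing entry is 91 − 72 = 19.
Column 7: 7 + 6 + 45 + 1 + 21 − 22 = 58, so its missing entry is 91 − 58 = 33.
Row 4: 8 + 14 + 20 + 9 + 9 + 33 = 93, so its missing entry is 91 − 93 = -2.

d = 9, k = 13, x = 19, p = -2, z = 33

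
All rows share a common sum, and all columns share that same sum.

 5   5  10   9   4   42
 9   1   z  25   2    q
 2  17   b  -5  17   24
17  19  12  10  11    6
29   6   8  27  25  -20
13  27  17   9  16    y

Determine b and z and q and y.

b = 20, z = 8, q = 30, y = -7

Rows 1 and 4 both sum to 75, so that's the common total.
The known cells in row 6 total 82, leaving 75 − 82 = -7 for the blank.
The known cells in column 6 total 45, leaving 75 − 45 = 30 for the blank.
The known cells in row 2 total 67, leaving 75 − 67 = 8 for the blank.
The known cells in row 3 total 55, leaving 75 − 55 = 20 for the blank.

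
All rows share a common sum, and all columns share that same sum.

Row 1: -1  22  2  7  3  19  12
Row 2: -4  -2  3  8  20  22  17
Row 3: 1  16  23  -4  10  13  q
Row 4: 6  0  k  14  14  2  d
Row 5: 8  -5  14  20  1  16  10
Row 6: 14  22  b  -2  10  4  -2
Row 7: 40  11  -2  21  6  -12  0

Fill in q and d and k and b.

q = 5, d = 22, k = 6, b = 18

Rows 1 and 2 both sum to 64, so that's the common total.
The known cells in row 6 total 46, leaving 64 − 46 = 18 for the blank.
The known cells in column 3 total 58, leaving 64 − 58 = 6 for the blank.
The known cells in row 3 total 59, leaving 64 − 59 = 5 for the blank.
The known cells in row 4 total 42, leaving 64 − 42 = 22 for the blank.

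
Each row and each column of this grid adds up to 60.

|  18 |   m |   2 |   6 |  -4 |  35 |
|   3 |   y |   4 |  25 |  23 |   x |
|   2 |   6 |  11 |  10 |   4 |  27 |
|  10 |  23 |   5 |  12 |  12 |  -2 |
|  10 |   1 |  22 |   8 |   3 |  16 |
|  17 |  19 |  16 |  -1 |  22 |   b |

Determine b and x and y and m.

The known cells in row 1 total 57, leaving 60 − 57 = 3 for the blank.
The known cells in column 2 total 52, leaving 60 − 52 = 8 for the blank.
The known cells in row 6 total 73, leaving 60 − 73 = -13 for the blank.
The known cells in row 2 total 63, leaving 60 − 63 = -3 for the blank.

b = -13, x = -3, y = 8, m = 3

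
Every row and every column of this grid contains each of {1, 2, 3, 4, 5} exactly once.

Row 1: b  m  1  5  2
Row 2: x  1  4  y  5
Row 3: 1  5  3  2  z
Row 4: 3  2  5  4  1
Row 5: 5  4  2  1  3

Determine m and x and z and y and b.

m = 3, x = 2, z = 4, y = 3, b = 4

For row 1, column 2: column 2 already has {1, 2, 4, 5}; that leaves 3.
Cell (3,5): row 3 already has {1, 2, 3, 5} → 4.
For row 1, column 1: row 1 already has {1, 2, 3, 5}; that leaves 4.
For row 2, column 1: column 1 already has {1, 3, 4, 5}; that leaves 2.
At (row 2, col 4): row 2 already has {1, 2, 4, 5}, so the value is 3.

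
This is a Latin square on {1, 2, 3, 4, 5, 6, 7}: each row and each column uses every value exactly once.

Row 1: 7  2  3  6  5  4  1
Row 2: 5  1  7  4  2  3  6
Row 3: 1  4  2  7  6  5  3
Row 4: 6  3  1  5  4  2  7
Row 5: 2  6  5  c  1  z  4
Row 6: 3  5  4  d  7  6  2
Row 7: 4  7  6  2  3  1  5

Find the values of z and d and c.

For row 6, column 4: row 6 already has {2, 3, 4, 5, 6, 7}; that leaves 1.
Cell (5,6): column 6 already has {1, 2, 3, 4, 5, 6} → 7.
At (row 5, col 4): row 5 already has {1, 2, 4, 5, 6, 7}, so the value is 3.

z = 7, d = 1, c = 3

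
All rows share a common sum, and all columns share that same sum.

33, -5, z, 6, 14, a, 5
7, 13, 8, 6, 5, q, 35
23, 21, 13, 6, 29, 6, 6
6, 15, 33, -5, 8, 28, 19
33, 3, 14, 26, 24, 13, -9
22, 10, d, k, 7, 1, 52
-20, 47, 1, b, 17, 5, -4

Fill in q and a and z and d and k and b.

q = 30, a = 21, z = 30, d = 5, k = 7, b = 58

Rows 3 and 4 both sum to 104, so that's the common total.
Row 2 has 7 + 13 + 8 + 6 + 5 + 35 = 74; the blank must be 104 − 74 = 30.
Column 6 has 30 + 6 + 28 + 13 + 1 + 5 = 83; the blank must be 104 − 83 = 21.
Row 1 has 33 − 5 + 6 + 14 + 21 + 5 = 74; the blank must be 104 − 74 = 30.
Row 7 has -20 + 47 + 1 + 17 + 5 − 4 = 46; the blank must be 104 − 46 = 58.
Column 4 has 6 + 6 + 6 − 5 + 26 + 58 = 97; the blank must be 104 − 97 = 7.
Row 6 has 22 + 10 + 7 + 7 + 1 + 52 = 99; the blank must be 104 − 99 = 5.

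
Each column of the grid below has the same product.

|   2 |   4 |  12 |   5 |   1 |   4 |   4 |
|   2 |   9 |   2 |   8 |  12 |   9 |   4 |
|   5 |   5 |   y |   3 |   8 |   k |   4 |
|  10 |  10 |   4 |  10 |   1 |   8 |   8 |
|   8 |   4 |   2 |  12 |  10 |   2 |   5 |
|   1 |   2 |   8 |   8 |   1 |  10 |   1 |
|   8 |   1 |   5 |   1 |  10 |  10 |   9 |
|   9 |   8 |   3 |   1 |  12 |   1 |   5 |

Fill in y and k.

Columns 1 and 7 each multiply to 115200, so every column has product 115200.
Column 3: 12×2×4×2×8×5×3 = 23040, so the missing entry is 115200 ÷ 23040 = 5.
Column 6: 4×9×8×2×10×10×1 = 57600, so the missing entry is 115200 ÷ 57600 = 2.

y = 5, k = 2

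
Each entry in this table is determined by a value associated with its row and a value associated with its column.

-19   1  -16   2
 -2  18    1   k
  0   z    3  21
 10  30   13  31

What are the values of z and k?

z = 20, k = 19

The difference between any two rows is the same in every column — this is an addition table with the headers hidden.
Row 3 minus row 1 is 0 − (-19) = 19, so its entry in column 2 is 1 + 19 = 20.
Row 2 minus row 1 is -2 − (-19) = 17, so its entry in column 4 is 2 + 17 = 19.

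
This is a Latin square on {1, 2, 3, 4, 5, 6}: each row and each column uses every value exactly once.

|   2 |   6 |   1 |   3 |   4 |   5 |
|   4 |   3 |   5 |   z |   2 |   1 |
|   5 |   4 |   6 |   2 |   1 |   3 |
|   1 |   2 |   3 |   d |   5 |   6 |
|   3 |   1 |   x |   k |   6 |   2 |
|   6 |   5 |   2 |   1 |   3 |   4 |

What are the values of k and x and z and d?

Cell (4,4): row 4 already has {1, 2, 3, 5, 6} → 4.
For row 2, column 4: row 2 already has {1, 2, 3, 4, 5}; that leaves 6.
Cell (5,3): column 3 already has {1, 2, 3, 5, 6} → 4.
Cell (5,4): row 5 already has {1, 2, 3, 4, 6} → 5.

k = 5, x = 4, z = 6, d = 4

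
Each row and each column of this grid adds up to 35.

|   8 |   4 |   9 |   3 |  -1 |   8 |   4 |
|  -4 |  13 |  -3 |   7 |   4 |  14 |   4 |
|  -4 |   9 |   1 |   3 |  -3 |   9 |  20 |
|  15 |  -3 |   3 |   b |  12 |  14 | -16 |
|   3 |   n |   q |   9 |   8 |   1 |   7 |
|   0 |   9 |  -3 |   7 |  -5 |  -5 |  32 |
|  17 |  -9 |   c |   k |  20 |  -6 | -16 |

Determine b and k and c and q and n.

Row 4: 15 − 3 + 3 + 12 + 14 − 16 = 25, so its missing entry is 35 − 25 = 10.
Column 4: 3 + 7 + 3 + 10 + 9 + 7 = 39, so its missing entry is 35 − 39 = -4.
Row 7: 17 − 9 − 4 + 20 − 6 − 16 = 2, so its missing entry is 35 − 2 = 33.
Column 3: 9 − 3 + 1 + 3 − 3 + 33 = 40, so its missing entry is 35 − 40 = -5.
Row 5: 3 − 5 + 9 + 8 + 1 + 7 = 23, so its missing entry is 35 − 23 = 12.

b = 10, k = -4, c = 33, q = -5, n = 12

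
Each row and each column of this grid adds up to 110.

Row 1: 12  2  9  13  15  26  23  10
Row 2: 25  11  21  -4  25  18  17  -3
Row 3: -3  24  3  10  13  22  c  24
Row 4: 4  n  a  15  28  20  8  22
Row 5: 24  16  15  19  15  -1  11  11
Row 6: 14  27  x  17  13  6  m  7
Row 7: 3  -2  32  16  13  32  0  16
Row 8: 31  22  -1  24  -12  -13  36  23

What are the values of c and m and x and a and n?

Column 2 has 2 + 11 + 24 + 16 + 27 − 2 + 22 = 100; the blank must be 110 − 100 = 10.
Row 3 has -3 + 24 + 3 + 10 + 13 + 22 + 24 = 93; the blank must be 110 − 93 = 17.
Column 7 has 23 + 17 + 17 + 8 + 11 + 0 + 36 = 112; the blank must be 110 − 112 = -2.
Row 4 has 4 + 10 + 15 + 28 + 20 + 8 + 22 = 107; the blank must be 110 − 107 = 3.
Row 6 has 14 + 27 + 17 + 13 + 6 − 2 + 7 = 82; the blank must be 110 − 82 = 28.

c = 17, m = -2, x = 28, a = 3, n = 10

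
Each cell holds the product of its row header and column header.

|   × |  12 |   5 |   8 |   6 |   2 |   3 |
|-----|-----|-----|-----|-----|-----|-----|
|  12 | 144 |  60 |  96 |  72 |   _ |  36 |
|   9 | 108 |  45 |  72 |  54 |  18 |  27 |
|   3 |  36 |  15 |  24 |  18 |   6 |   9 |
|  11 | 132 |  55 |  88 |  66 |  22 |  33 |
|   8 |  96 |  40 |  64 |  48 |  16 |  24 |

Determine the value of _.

12 × 2 = 24.

24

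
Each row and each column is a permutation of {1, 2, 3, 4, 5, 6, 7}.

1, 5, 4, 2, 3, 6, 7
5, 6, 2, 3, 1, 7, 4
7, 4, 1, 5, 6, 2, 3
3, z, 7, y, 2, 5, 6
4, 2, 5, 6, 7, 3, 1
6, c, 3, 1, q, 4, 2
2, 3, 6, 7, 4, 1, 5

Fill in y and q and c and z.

y = 4, q = 5, c = 7, z = 1

At (row 6, col 5): column 5 already has {1, 2, 3, 4, 6, 7}, so the value is 5.
For row 4, column 4: column 4 already has {1, 2, 3, 5, 6, 7}; that leaves 4.
For row 4, column 2: row 4 already has {2, 3, 4, 5, 6, 7}; that leaves 1.
Cell (6,2): row 6 already has {1, 2, 3, 4, 5, 6} → 7.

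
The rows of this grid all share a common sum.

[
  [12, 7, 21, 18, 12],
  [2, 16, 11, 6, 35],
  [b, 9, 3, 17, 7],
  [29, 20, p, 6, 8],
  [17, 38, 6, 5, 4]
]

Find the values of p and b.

p = 7, b = 34

Row 2 sums to 70 and so does row 5; that's the common total.
In row 4 the known cells total 63, leaving 70 − 63 = 7.
In row 3 the known cells total 36, leaving 70 − 36 = 34.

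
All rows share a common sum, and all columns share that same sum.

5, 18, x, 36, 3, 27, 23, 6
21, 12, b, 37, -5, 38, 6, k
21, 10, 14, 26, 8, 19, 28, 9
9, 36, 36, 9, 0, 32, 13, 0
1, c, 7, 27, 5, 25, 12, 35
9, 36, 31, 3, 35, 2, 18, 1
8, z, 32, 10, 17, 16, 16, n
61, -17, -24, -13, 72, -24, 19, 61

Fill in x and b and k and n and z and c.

x = 17, b = 22, k = 4, n = 19, z = 17, c = 23

Rows 3 and 4 both sum to 135, so that's the common total.
The known cells in row 1 total 118, leaving 135 − 118 = 17 for the blank.
The known cells in column 3 total 113, leaving 135 − 113 = 22 for the blank.
The known cells in row 2 total 131, leaving 135 − 131 = 4 for the blank.
The known cells in column 8 total 116, leaving 135 − 116 = 19 for the blank.
The known cells in row 7 total 118, leaving 135 − 118 = 17 for the blank.
The known cells in row 5 total 112, leaving 135 − 112 = 23 for the blank.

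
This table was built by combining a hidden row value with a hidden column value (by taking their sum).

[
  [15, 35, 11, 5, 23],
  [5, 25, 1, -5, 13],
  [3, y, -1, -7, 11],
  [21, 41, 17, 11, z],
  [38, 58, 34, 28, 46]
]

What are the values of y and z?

The difference between any two rows is the same in every column — this is an addition table with the headers hidden.
Row 3 minus row 1 is 3 − 15 = -12, so its entry in column 2 is 35 + (-12) = 23.
Row 4 minus row 1 is 21 − 15 = 6, so its entry in column 5 is 23 + 6 = 29.

y = 23, z = 29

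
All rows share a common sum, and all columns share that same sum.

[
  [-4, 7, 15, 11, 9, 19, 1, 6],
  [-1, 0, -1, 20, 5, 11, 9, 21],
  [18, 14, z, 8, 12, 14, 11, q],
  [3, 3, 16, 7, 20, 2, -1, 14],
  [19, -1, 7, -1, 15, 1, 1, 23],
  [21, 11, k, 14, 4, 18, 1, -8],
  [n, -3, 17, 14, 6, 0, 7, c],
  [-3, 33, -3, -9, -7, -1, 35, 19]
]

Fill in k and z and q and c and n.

k = 3, z = 10, q = -23, c = 12, n = 11

Rows 1 and 2 both sum to 64, so that's the common total.
The known cells in column 1 total 53, leaving 64 − 53 = 11 for the blank.
The known cells in row 7 total 52, leaving 64 − 52 = 12 for the blank.
The known cells in column 8 total 87, leaving 64 − 87 = -23 for the blank.
The known cells in row 3 total 54, leaving 64 − 54 = 10 for the blank.
The known cells in row 6 total 61, leaving 64 − 61 = 3 for the blank.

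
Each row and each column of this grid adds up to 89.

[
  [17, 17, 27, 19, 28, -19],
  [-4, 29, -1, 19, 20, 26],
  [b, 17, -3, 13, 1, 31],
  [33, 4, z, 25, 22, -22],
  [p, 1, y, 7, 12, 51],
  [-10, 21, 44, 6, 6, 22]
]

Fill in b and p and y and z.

Row 4 has 33 + 4 + 25 + 22 − 22 = 62; the blank must be 89 − 62 = 27.
Row 3 has 17 − 3 + 13 + 1 + 31 = 59; the blank must be 89 − 59 = 30.
Column 1 has 17 − 4 + 30 + 33 − 10 = 66; the blank must be 89 − 66 = 23.
Row 5 has 23 + 1 + 7 + 12 + 51 = 94; the blank must be 89 − 94 = -5.

b = 30, p = 23, y = -5, z = 27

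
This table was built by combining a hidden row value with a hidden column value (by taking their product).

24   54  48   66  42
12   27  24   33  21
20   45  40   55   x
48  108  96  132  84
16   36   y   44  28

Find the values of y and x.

Each row is a constant multiple of every other row — this is a multiplication table with the headers hidden.
Row 5 is 44/66 = 2/3 times row 1, so its entry in column 3 is 48 × 2/3 = 32.
Row 3 is 55/66 = 5/6 times row 1, so its entry in column 5 is 42 × 5/6 = 35.

y = 32, x = 35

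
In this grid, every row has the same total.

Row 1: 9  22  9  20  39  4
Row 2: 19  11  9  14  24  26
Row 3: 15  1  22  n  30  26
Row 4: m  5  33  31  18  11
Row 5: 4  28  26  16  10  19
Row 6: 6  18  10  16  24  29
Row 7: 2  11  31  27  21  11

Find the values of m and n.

Row 5 sums to 103 and so does row 6; that's the common total.
In row 4 the known cells total 98, leaving 103 − 98 = 5.
In row 3 the known cells total 94, leaving 103 − 94 = 9.

m = 5, n = 9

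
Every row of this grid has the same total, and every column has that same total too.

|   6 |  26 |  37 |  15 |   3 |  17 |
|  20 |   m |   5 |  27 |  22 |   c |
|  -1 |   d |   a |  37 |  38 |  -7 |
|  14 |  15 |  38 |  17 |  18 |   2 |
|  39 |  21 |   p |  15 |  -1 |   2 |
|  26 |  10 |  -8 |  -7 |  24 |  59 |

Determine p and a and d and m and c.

p = 28, a = 4, d = 33, m = -1, c = 31

Rows 1 and 4 both sum to 104, so that's the common total.
Column 6: 17 − 7 + 2 + 2 + 59 = 73, so its missing entry is 104 − 73 = 31.
Row 2: 20 + 5 + 27 + 22 + 31 = 105, so its missing entry is 104 − 105 = -1.
Column 2: 26 − 1 + 15 + 21 + 10 = 71, so its missing entry is 104 − 71 = 33.
Row 5: 39 + 21 + 15 − 1 + 2 = 76, so its missing entry is 104 − 76 = 28.
Row 3: -1 + 33 + 37 + 38 − 7 = 100, so its missing entry is 104 − 100 = 4.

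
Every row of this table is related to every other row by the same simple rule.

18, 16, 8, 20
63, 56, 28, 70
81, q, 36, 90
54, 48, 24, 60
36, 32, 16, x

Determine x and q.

x = 40, q = 72

Each row is a constant multiple of every other row — this is a multiplication table with the headers hidden.
Row 5 is 36/18 = 2/1 times row 1, so its entry in column 4 is 20 × 2/1 = 40.
Row 3 is 81/18 = 9/2 times row 1, so its entry in column 2 is 16 × 9/2 = 72.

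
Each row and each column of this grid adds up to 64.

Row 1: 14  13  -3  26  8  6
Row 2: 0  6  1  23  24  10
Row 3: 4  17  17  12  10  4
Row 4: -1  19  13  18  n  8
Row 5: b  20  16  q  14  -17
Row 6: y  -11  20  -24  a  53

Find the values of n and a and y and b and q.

n = 7, a = 1, y = 25, b = 22, q = 9

Row 4: -1 + 19 + 13 + 18 + 8 = 57, so its missing entry is 64 − 57 = 7.
Column 4: 26 + 23 + 12 + 18 − 24 = 55, so its missing entry is 64 − 55 = 9.
Row 5: 20 + 16 + 9 + 14 − 17 = 42, so its missing entry is 64 − 42 = 22.
Column 5: 8 + 24 + 10 + 7 + 14 = 63, so its missing entry is 64 − 63 = 1.
Row 6: -11 + 20 − 24 + 1 + 53 = 39, so its missing entry is 64 − 39 = 25.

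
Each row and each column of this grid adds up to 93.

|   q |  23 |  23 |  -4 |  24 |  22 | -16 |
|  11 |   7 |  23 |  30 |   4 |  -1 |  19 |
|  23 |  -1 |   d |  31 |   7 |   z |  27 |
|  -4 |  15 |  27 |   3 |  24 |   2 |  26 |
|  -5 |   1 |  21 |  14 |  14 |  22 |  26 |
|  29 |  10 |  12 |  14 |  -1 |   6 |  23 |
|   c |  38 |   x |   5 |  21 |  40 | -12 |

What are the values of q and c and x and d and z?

Row 1 has 23 + 23 − 4 + 24 + 22 − 16 = 72; the blank must be 93 − 72 = 21.
Column 1 has 21 + 11 + 23 − 4 − 5 + 29 = 75; the blank must be 93 − 75 = 18.
Row 7 has 18 + 38 + 5 + 21 + 40 − 12 = 110; the blank must be 93 − 110 = -17.
Column 3 has 23 + 23 + 27 + 21 + 12 − 17 = 89; the blank must be 93 − 89 = 4.
Row 3 has 23 − 1 + 4 + 31 + 7 + 27 = 91; the blank must be 93 − 91 = 2.

q = 21, c = 18, x = -17, d = 4, z = 2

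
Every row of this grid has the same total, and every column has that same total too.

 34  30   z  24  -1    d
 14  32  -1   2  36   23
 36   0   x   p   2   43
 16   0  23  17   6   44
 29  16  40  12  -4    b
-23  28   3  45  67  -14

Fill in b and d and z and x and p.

b = 13, d = -3, z = 22, x = 19, p = 6

Rows 2 and 4 both sum to 106, so that's the common total.
Column 4: 24 + 2 + 17 + 12 + 45 = 100, so its missing entry is 106 − 100 = 6.
Row 5: 29 + 16 + 40 + 12 − 4 = 93, so its missing entry is 106 − 93 = 13.
Column 6: 23 + 43 + 44 + 13 − 14 = 109, so its missing entry is 106 − 109 = -3.
Row 1: 34 + 30 + 24 − 1 − 3 = 84, so its missing entry is 106 − 84 = 22.
Row 3: 36 + 0 + 6 + 2 + 43 = 87, so its missing entry is 106 − 87 = 19.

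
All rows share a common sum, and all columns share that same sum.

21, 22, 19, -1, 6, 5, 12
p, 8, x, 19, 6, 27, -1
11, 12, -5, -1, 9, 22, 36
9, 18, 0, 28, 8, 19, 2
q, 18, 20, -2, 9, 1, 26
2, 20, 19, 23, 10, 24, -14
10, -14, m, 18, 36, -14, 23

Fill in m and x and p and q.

m = 25, x = 6, p = 19, q = 12

Rows 1 and 3 both sum to 84, so that's the common total.
Row 7: 10 − 14 + 18 + 36 − 14 + 23 = 59, so its missing entry is 84 − 59 = 25.
Column 3: 19 − 5 + 0 + 20 + 19 + 25 = 78, so its missing entry is 84 − 78 = 6.
Row 2: 8 + 6 + 19 + 6 + 27 − 1 = 65, so its missing entry is 84 − 65 = 19.
Row 5: 18 + 20 − 2 + 9 + 1 + 26 = 72, so its missing entry is 84 − 72 = 12.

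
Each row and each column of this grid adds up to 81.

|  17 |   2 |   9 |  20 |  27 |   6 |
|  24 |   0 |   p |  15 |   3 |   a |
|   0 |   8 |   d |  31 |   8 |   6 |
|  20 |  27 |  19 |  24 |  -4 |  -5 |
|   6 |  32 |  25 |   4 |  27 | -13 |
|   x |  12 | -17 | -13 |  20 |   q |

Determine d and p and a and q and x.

Column 1: 17 + 24 + 0 + 20 + 6 = 67, so its missing entry is 81 − 67 = 14.
Row 6: 14 + 12 − 17 − 13 + 20 = 16, so its missing entry is 81 − 16 = 65.
Column 6: 6 + 6 − 5 − 13 + 65 = 59, so its missing entry is 81 − 59 = 22.
Row 2: 24 + 0 + 15 + 3 + 22 = 64, so its missing entry is 81 − 64 = 17.
Row 3: 0 + 8 + 31 + 8 + 6 = 53, so its missing entry is 81 − 53 = 28.

d = 28, p = 17, a = 22, q = 65, x = 14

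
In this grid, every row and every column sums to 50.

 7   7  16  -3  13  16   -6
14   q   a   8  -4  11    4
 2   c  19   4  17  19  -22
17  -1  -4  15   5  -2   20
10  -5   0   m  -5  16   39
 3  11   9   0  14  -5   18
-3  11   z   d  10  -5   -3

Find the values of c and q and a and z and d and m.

The known cells in row 3 total 39, leaving 50 − 39 = 11 for the blank.
The known cells in row 5 total 55, leaving 50 − 55 = -5 for the blank.
The known cells in column 2 total 34, leaving 50 − 34 = 16 for the blank.
The known cells in row 2 total 49, leaving 50 − 49 = 1 for the blank.
The known cells in column 3 total 41, leaving 50 − 41 = 9 for the blank.
The known cells in row 7 total 19, leaving 50 − 19 = 31 for the blank.

c = 11, q = 16, a = 1, z = 9, d = 31, m = -5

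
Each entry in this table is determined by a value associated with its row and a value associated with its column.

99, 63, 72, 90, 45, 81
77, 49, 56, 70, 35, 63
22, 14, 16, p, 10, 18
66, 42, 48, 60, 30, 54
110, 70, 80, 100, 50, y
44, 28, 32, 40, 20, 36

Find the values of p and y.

Each row is a constant multiple of every other row — this is a multiplication table with the headers hidden.
Row 3 is 10/45 = 2/9 times row 1, so its entry in column 4 is 90 × 2/9 = 20.
Row 5 is 50/45 = 10/9 times row 1, so its entry in column 6 is 81 × 10/9 = 90.

p = 20, y = 90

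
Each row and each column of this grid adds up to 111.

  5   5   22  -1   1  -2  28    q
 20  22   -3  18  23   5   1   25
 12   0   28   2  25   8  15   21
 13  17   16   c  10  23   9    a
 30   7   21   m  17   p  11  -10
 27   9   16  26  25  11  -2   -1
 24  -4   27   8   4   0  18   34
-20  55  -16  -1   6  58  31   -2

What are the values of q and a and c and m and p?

q = 53, a = -9, c = 32, m = 27, p = 8

Row 1: 5 + 5 + 22 − 1 + 1 − 2 + 28 = 58, so its missing entry is 111 − 58 = 53.
Column 8: 53 + 25 + 21 − 10 − 1 + 34 − 2 = 120, so its missing entry is 111 − 120 = -9.
Column 6: -2 + 5 + 8 + 23 + 11 + 0 + 58 = 103, so its missing entry is 111 − 103 = 8.
Row 5: 30 + 7 + 21 + 17 + 8 + 11 − 10 = 84, so its missing entry is 111 − 84 = 27.
Row 4: 13 + 17 + 16 + 10 + 23 + 9 − 9 = 79, so its missing entry is 111 − 79 = 32.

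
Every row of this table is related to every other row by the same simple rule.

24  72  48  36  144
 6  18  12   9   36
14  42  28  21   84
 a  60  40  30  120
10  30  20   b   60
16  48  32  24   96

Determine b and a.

Each row is a constant multiple of every other row — this is a multiplication table with the headers hidden.
Row 5 is 30/72 = 5/12 times row 1, so its entry in column 4 is 36 × 5/12 = 15.
Row 4 is 60/72 = 5/6 times row 1, so its entry in column 1 is 24 × 5/6 = 20.

b = 15, a = 20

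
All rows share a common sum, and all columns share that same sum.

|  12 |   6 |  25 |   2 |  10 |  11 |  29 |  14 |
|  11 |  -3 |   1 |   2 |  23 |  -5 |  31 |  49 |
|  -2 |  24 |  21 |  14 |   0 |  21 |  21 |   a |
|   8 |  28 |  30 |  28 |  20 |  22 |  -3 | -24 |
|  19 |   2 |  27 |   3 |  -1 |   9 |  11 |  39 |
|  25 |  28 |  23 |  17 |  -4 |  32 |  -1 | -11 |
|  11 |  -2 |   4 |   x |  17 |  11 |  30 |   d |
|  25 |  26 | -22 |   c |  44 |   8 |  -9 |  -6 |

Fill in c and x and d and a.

Rows 1 and 2 both sum to 109, so that's the common total.
Row 3: -2 + 24 + 21 + 14 + 0 + 21 + 21 = 99, so its missing entry is 109 − 99 = 10.
Column 8: 14 + 49 + 10 − 24 + 39 − 11 − 6 = 71, so its missing entry is 109 − 71 = 38.
Row 7: 11 − 2 + 4 + 17 + 11 + 30 + 38 = 109, so its missing entry is 109 − 109 = 0.
Row 8: 25 + 26 − 22 + 44 + 8 − 9 − 6 = 66, so its missing entry is 109 − 66 = 43.

c = 43, x = 0, d = 38, a = 10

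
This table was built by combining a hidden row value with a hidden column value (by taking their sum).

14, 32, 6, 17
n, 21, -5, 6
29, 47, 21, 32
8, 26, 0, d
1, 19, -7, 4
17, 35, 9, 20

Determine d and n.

The difference between any two rows is the same in every column — this is an addition table with the headers hidden.
Row 4 minus row 1 is 26 − 32 = -6, so its entry in column 4 is 17 + (-6) = 11.
Row 2 minus row 1 is 21 − 32 = -11, so its entry in column 1 is 14 + (-11) = 3.

d = 11, n = 3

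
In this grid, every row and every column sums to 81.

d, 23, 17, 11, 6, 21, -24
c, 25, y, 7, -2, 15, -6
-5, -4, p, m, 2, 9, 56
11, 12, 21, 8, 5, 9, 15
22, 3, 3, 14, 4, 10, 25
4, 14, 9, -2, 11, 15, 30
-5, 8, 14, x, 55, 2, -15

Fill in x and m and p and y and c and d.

The known cells in row 1 total 54, leaving 81 − 54 = 27 for the blank.
The known cells in column 1 total 54, leaving 81 − 54 = 27 for the blank.
The known cells in row 2 total 66, leaving 81 − 66 = 15 for the blank.
The known cells in column 3 total 79, leaving 81 − 79 = 2 for the blank.
The known cells in row 3 total 60, leaving 81 − 60 = 21 for the blank.
The known cells in row 7 total 59, leaving 81 − 59 = 22 for the blank.

x = 22, m = 21, p = 2, y = 15, c = 27, d = 27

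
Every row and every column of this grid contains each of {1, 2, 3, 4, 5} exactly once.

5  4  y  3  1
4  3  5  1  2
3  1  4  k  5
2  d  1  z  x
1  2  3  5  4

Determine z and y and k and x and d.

z = 4, y = 2, k = 2, x = 3, d = 5

At (row 4, col 5): column 5 already has {1, 2, 4, 5}, so the value is 3.
For row 4, column 2: column 2 already has {1, 2, 3, 4}; that leaves 5.
Cell (3,4): row 3 already has {1, 3, 4, 5} → 2.
For row 1, column 3: row 1 already has {1, 3, 4, 5}; that leaves 2.
At (row 4, col 4): row 4 already has {1, 2, 3, 5}, so the value is 4.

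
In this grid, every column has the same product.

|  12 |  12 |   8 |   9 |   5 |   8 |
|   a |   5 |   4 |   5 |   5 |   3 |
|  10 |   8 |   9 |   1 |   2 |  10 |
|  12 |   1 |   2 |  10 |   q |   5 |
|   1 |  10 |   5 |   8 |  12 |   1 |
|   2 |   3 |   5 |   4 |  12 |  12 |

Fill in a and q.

Columns 2 and 4 each multiply to 14400, so every column has product 14400.
Column 1: 12×10×12×1×2 = 2880, so the missing entry is 14400 ÷ 2880 = 5.
Column 5: 5×5×2×12×12 = 7200, so the missing entry is 14400 ÷ 7200 = 2.

a = 5, q = 2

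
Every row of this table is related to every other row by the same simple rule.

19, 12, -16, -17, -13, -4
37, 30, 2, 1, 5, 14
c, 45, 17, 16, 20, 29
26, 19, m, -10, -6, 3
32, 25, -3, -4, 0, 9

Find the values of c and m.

c = 52, m = -9

The difference between any two rows is the same in every column — this is an addition table with the headers hidden.
Row 3 minus row 1 is 45 − 12 = 33, so its entry in column 1 is 19 + 33 = 52.
Row 4 minus row 1 is 19 − 12 = 7, so its entry in column 3 is -16 + 7 = -9.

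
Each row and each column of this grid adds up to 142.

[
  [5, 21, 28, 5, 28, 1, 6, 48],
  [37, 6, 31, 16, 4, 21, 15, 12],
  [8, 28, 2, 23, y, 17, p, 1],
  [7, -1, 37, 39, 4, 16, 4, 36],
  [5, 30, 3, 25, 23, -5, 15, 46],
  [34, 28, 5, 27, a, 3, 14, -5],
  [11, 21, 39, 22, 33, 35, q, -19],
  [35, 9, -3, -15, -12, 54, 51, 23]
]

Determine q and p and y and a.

q = 0, p = 37, y = 26, a = 36

Row 7 has 11 + 21 + 39 + 22 + 33 + 35 − 19 = 142; the blank must be 142 − 142 = 0.
Row 6 has 34 + 28 + 5 + 27 + 3 + 14 − 5 = 106; the blank must be 142 − 106 = 36.
Column 5 has 28 + 4 + 4 + 23 + 36 + 33 − 12 = 116; the blank must be 142 − 116 = 26.
Row 3 has 8 + 28 + 2 + 23 + 26 + 17 + 1 = 105; the blank must be 142 − 105 = 37.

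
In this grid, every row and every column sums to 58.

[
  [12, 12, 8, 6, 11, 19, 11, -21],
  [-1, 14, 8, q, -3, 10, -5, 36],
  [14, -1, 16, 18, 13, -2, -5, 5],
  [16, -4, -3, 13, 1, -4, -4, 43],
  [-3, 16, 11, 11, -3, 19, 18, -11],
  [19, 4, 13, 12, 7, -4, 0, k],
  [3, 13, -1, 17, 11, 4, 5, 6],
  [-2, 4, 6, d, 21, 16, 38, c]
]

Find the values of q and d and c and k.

q = -1, d = -18, c = -7, k = 7

Row 2 has -1 + 14 + 8 − 3 + 10 − 5 + 36 = 59; the blank must be 58 − 59 = -1.
Row 6 has 19 + 4 + 13 + 12 + 7 − 4 + 0 = 51; the blank must be 58 − 51 = 7.
Column 8 has -21 + 36 + 5 + 43 − 11 + 7 + 6 = 65; the blank must be 58 − 65 = -7.
Row 8 has -2 + 4 + 6 + 21 + 16 + 38 − 7 = 76; the blank must be 58 − 76 = -18.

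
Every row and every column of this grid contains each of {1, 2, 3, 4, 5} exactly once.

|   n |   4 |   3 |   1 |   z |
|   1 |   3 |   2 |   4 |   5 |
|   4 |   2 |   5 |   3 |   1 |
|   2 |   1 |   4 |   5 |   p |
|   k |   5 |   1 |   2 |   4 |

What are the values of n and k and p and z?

For row 5, column 1: row 5 already has {1, 2, 4, 5}; that leaves 3.
At (row 4, col 5): row 4 already has {1, 2, 4, 5}, so the value is 3.
At (row 1, col 5): column 5 already has {1, 3, 4, 5}, so the value is 2.
Cell (1,1): row 1 already has {1, 2, 3, 4} → 5.

n = 5, k = 3, p = 3, z = 2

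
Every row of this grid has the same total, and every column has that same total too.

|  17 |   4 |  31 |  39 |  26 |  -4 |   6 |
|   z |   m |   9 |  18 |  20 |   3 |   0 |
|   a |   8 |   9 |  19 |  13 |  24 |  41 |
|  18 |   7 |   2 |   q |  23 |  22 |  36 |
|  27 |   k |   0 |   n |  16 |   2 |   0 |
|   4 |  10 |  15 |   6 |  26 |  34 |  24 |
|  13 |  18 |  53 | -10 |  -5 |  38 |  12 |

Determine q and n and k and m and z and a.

Rows 1 and 6 both sum to 119, so that's the common total.
The known cells in row 3 total 114, leaving 119 − 114 = 5 for the blank.
The known cells in row 4 total 108, leaving 119 − 108 = 11 for the blank.
The known cells in column 4 total 83, leaving 119 − 83 = 36 for the blank.
The known cells in column 1 total 84, leaving 119 − 84 = 35 for the blank.
The known cells in row 2 total 85, leaving 119 − 85 = 34 for the blank.
The known cells in row 5 total 81, leaving 119 − 81 = 38 for the blank.

q = 11, n = 36, k = 38, m = 34, z = 35, a = 5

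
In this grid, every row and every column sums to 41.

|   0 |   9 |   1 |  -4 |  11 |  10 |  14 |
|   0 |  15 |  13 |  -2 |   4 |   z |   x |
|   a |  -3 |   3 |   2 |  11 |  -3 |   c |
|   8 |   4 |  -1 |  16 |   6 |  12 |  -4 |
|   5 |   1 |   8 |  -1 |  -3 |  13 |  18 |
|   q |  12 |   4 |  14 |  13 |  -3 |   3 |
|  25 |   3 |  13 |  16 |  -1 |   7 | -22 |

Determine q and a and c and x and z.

The known cells in column 6 total 36, leaving 41 − 36 = 5 for the blank.
The known cells in row 6 total 43, leaving 41 − 43 = -2 for the blank.
The known cells in column 1 total 36, leaving 41 − 36 = 5 for the blank.
The known cells in row 3 total 15, leaving 41 − 15 = 26 for the blank.
The known cells in row 2 total 35, leaving 41 − 35 = 6 for the blank.

q = -2, a = 5, c = 26, x = 6, z = 5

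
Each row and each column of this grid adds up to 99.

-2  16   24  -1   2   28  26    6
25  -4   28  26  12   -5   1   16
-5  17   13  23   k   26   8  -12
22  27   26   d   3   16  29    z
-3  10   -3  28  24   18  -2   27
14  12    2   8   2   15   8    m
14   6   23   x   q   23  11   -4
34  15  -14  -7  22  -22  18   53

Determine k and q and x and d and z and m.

k = 29, q = 5, x = 21, d = 1, z = -25, m = 38

The known cells in row 3 total 70, leaving 99 − 70 = 29 for the blank.
The known cells in column 5 total 94, leaving 99 − 94 = 5 for the blank.
The known cells in row 6 total 61, leaving 99 − 61 = 38 for the blank.
The known cells in column 8 total 124, leaving 99 − 124 = -25 for the blank.
The known cells in row 4 total 98, leaving 99 − 98 = 1 for the blank.
The known cells in row 7 total 78, leaving 99 − 78 = 21 for the blank.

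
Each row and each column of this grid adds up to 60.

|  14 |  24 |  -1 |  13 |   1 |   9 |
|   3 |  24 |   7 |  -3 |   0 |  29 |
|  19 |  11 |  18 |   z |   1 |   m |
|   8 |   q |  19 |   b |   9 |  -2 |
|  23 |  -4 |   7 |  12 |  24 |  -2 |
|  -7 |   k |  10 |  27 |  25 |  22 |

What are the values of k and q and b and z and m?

k = -17, q = 22, b = 4, z = 7, m = 4

The known cells in row 6 total 77, leaving 60 − 77 = -17 for the blank.
The known cells in column 2 total 38, leaving 60 − 38 = 22 for the blank.
The known cells in row 4 total 56, leaving 60 − 56 = 4 for the blank.
The known cells in column 4 total 53, leaving 60 − 53 = 7 for the blank.
The known cells in row 3 total 56, leaving 60 − 56 = 4 for the blank.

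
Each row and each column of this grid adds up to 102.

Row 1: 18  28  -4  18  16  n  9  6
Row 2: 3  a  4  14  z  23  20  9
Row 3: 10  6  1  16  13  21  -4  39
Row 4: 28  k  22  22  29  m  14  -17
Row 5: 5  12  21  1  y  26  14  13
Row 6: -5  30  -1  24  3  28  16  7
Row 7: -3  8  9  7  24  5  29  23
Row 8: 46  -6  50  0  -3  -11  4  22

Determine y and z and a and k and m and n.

y = 10, z = 10, a = 19, k = 5, m = -1, n = 11

Row 5 has 5 + 12 + 21 + 1 + 26 + 14 + 13 = 92; the blank must be 102 − 92 = 10.
Column 5 has 16 + 13 + 29 + 10 + 3 + 24 − 3 = 92; the blank must be 102 − 92 = 10.
Row 2 has 3 + 4 + 14 + 10 + 23 + 20 + 9 = 83; the blank must be 102 − 83 = 19.
Column 2 has 28 + 19 + 6 + 12 + 30 + 8 − 6 = 97; the blank must be 102 − 97 = 5.
Row 1 has 18 + 28 − 4 + 18 + 16 + 9 + 6 = 91; the blank must be 102 − 91 = 11.
Row 4 has 28 + 5 + 22 + 22 + 29 + 14 − 17 = 103; the blank must be 102 − 103 = -1.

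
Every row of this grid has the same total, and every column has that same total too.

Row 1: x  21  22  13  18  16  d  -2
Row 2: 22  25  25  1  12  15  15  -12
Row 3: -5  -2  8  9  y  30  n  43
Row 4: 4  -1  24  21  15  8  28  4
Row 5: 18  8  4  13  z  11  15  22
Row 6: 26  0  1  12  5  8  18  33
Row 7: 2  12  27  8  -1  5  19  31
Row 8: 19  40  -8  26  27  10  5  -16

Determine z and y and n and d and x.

Rows 2 and 4 both sum to 103, so that's the common total.
Row 5: 18 + 8 + 4 + 13 + 11 + 15 + 22 = 91, so its missing entry is 103 − 91 = 12.
Column 5: 18 + 12 + 15 + 12 + 5 − 1 + 27 = 88, so its missing entry is 103 − 88 = 15.
Column 1: 22 − 5 + 4 + 18 + 26 + 2 + 19 = 86, so its missing entry is 103 − 86 = 17.
Row 1: 17 + 21 + 22 + 13 + 18 + 16 − 2 = 105, so its missing entry is 103 − 105 = -2.
Row 3: -5 − 2 + 8 + 9 + 15 + 30 + 43 = 98, so its missing entry is 103 − 98 = 5.

z = 12, y = 15, n = 5, d = -2, x = 17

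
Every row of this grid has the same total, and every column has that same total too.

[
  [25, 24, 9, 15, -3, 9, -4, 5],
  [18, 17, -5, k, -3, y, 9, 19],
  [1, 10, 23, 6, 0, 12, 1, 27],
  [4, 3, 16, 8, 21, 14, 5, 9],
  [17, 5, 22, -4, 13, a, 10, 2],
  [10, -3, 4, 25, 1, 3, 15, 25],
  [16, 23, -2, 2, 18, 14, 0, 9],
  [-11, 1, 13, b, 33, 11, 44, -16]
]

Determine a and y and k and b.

Rows 1 and 3 both sum to 80, so that's the common total.
Row 5: 17 + 5 + 22 − 4 + 13 + 10 + 2 = 65, so its missing entry is 80 − 65 = 15.
Row 8: -11 + 1 + 13 + 33 + 11 + 44 − 16 = 75, so its missing entry is 80 − 75 = 5.
Column 4: 15 + 6 + 8 − 4 + 25 + 2 + 5 = 57, so its missing entry is 80 − 57 = 23.
Row 2: 18 + 17 − 5 + 23 − 3 + 9 + 19 = 78, so its missing entry is 80 − 78 = 2.

a = 15, y = 2, k = 23, b = 5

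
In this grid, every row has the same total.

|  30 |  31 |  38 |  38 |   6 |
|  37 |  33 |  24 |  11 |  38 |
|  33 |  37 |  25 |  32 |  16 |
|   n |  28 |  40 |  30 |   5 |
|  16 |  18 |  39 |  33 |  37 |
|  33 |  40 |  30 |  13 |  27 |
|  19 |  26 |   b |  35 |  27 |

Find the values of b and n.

The complete rows each total 143.
Row 7 is missing 143 − 107 = 36 (since 19 + 26 + 35 + 27 = 107).
Row 4 is missing 143 − 103 = 40 (since 28 + 40 + 30 + 5 = 103).

b = 36, n = 40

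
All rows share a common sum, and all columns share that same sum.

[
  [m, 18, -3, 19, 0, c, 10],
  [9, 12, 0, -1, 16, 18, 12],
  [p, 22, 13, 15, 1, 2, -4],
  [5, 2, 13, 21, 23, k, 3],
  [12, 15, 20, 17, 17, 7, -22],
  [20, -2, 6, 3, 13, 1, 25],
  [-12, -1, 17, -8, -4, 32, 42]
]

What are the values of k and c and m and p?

Rows 2 and 5 both sum to 66, so that's the common total.
The known cells in row 3 total 49, leaving 66 − 49 = 17 for the blank.
The known cells in column 1 total 51, leaving 66 − 51 = 15 for the blank.
The known cells in row 4 total 67, leaving 66 − 67 = -1 for the blank.
The known cells in row 1 total 59, leaving 66 − 59 = 7 for the blank.

k = -1, c = 7, m = 15, p = 17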